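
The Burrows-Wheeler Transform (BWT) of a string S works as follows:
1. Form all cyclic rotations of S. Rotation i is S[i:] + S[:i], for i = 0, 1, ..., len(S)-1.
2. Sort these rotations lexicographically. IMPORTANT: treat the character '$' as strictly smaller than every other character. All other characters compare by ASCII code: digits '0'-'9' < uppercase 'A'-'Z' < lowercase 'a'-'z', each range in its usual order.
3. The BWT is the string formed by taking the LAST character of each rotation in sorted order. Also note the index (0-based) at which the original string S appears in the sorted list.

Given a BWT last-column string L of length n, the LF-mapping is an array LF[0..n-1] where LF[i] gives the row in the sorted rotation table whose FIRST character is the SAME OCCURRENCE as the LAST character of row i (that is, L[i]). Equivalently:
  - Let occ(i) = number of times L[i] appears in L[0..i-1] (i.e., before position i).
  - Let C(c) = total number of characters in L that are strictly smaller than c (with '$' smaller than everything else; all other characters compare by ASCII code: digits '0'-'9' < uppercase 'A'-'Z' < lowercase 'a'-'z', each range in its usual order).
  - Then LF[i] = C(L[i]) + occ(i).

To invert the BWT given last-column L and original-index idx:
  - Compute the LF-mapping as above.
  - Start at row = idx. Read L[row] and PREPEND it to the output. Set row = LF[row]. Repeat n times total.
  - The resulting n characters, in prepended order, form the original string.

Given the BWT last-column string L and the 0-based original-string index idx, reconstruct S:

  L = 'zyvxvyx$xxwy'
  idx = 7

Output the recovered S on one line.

LF mapping: 11 8 1 4 2 9 5 0 6 7 3 10
Walk LF starting at row 7, prepending L[row]:
  step 1: row=7, L[7]='$', prepend. Next row=LF[7]=0
  step 2: row=0, L[0]='z', prepend. Next row=LF[0]=11
  step 3: row=11, L[11]='y', prepend. Next row=LF[11]=10
  step 4: row=10, L[10]='w', prepend. Next row=LF[10]=3
  step 5: row=3, L[3]='x', prepend. Next row=LF[3]=4
  step 6: row=4, L[4]='v', prepend. Next row=LF[4]=2
  step 7: row=2, L[2]='v', prepend. Next row=LF[2]=1
  step 8: row=1, L[1]='y', prepend. Next row=LF[1]=8
  step 9: row=8, L[8]='x', prepend. Next row=LF[8]=6
  step 10: row=6, L[6]='x', prepend. Next row=LF[6]=5
  step 11: row=5, L[5]='y', prepend. Next row=LF[5]=9
  step 12: row=9, L[9]='x', prepend. Next row=LF[9]=7
Reversed output: xyxxyvvxwyz$

Answer: xyxxyvvxwyz$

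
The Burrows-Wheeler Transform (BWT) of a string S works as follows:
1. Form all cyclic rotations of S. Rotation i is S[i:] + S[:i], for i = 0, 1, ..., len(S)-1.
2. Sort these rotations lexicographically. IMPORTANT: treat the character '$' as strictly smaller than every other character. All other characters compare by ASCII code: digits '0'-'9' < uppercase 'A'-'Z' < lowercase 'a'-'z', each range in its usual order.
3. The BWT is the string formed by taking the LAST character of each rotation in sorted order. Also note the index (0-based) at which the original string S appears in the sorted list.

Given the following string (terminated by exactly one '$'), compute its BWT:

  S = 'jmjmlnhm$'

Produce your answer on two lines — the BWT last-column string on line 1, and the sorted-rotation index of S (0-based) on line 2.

Answer: mn$mmhjjl
2

Derivation:
All 9 rotations (rotation i = S[i:]+S[:i]):
  rot[0] = jmjmlnhm$
  rot[1] = mjmlnhm$j
  rot[2] = jmlnhm$jm
  rot[3] = mlnhm$jmj
  rot[4] = lnhm$jmjm
  rot[5] = nhm$jmjml
  rot[6] = hm$jmjmln
  rot[7] = m$jmjmlnh
  rot[8] = $jmjmlnhm
Sorted (with $ < everything):
  sorted[0] = $jmjmlnhm  (last char: 'm')
  sorted[1] = hm$jmjmln  (last char: 'n')
  sorted[2] = jmjmlnhm$  (last char: '$')
  sorted[3] = jmlnhm$jm  (last char: 'm')
  sorted[4] = lnhm$jmjm  (last char: 'm')
  sorted[5] = m$jmjmlnh  (last char: 'h')
  sorted[6] = mjmlnhm$j  (last char: 'j')
  sorted[7] = mlnhm$jmj  (last char: 'j')
  sorted[8] = nhm$jmjml  (last char: 'l')
Last column: mn$mmhjjl
Original string S is at sorted index 2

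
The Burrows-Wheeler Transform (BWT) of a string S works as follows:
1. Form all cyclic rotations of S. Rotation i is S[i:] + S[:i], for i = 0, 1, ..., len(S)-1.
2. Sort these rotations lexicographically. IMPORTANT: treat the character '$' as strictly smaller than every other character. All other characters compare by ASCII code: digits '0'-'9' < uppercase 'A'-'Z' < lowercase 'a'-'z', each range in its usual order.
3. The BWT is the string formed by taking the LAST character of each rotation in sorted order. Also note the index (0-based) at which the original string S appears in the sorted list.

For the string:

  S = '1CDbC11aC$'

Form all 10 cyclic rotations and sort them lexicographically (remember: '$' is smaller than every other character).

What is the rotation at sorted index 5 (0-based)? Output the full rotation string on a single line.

Answer: C11aC$1CDb

Derivation:
All 10 rotations (rotation i = S[i:]+S[:i]):
  rot[0] = 1CDbC11aC$
  rot[1] = CDbC11aC$1
  rot[2] = DbC11aC$1C
  rot[3] = bC11aC$1CD
  rot[4] = C11aC$1CDb
  rot[5] = 11aC$1CDbC
  rot[6] = 1aC$1CDbC1
  rot[7] = aC$1CDbC11
  rot[8] = C$1CDbC11a
  rot[9] = $1CDbC11aC
Sorted (with $ < everything):
  sorted[0] = $1CDbC11aC
  sorted[1] = 11aC$1CDbC
  sorted[2] = 1CDbC11aC$
  sorted[3] = 1aC$1CDbC1
  sorted[4] = C$1CDbC11a
  sorted[5] = C11aC$1CDb
  sorted[6] = CDbC11aC$1
  sorted[7] = DbC11aC$1C
  sorted[8] = aC$1CDbC11
  sorted[9] = bC11aC$1CD
sorted[5] = C11aC$1CDb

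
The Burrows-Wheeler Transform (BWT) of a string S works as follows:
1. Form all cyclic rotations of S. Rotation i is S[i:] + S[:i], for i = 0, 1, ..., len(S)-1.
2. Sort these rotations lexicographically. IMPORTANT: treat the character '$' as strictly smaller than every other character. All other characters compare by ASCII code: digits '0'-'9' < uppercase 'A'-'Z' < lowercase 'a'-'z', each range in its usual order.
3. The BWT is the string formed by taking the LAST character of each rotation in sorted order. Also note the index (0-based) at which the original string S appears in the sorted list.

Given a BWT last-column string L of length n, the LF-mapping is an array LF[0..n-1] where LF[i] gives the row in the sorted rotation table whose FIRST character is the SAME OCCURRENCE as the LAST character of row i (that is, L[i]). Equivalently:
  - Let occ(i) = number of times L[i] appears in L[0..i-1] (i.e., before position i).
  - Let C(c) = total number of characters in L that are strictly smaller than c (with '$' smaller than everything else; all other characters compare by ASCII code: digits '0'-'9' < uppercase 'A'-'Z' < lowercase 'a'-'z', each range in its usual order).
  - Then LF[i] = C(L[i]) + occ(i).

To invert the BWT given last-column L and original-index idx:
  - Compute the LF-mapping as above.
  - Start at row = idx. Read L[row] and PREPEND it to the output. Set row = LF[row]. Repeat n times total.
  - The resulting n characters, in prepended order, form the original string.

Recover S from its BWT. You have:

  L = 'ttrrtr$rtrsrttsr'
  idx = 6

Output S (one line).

Answer: rtrrrrsttrrttst$

Derivation:
LF mapping: 10 11 1 2 12 3 0 4 13 5 8 6 14 15 9 7
Walk LF starting at row 6, prepending L[row]:
  step 1: row=6, L[6]='$', prepend. Next row=LF[6]=0
  step 2: row=0, L[0]='t', prepend. Next row=LF[0]=10
  step 3: row=10, L[10]='s', prepend. Next row=LF[10]=8
  step 4: row=8, L[8]='t', prepend. Next row=LF[8]=13
  step 5: row=13, L[13]='t', prepend. Next row=LF[13]=15
  step 6: row=15, L[15]='r', prepend. Next row=LF[15]=7
  step 7: row=7, L[7]='r', prepend. Next row=LF[7]=4
  step 8: row=4, L[4]='t', prepend. Next row=LF[4]=12
  step 9: row=12, L[12]='t', prepend. Next row=LF[12]=14
  step 10: row=14, L[14]='s', prepend. Next row=LF[14]=9
  step 11: row=9, L[9]='r', prepend. Next row=LF[9]=5
  step 12: row=5, L[5]='r', prepend. Next row=LF[5]=3
  step 13: row=3, L[3]='r', prepend. Next row=LF[3]=2
  step 14: row=2, L[2]='r', prepend. Next row=LF[2]=1
  step 15: row=1, L[1]='t', prepend. Next row=LF[1]=11
  step 16: row=11, L[11]='r', prepend. Next row=LF[11]=6
Reversed output: rtrrrrsttrrttst$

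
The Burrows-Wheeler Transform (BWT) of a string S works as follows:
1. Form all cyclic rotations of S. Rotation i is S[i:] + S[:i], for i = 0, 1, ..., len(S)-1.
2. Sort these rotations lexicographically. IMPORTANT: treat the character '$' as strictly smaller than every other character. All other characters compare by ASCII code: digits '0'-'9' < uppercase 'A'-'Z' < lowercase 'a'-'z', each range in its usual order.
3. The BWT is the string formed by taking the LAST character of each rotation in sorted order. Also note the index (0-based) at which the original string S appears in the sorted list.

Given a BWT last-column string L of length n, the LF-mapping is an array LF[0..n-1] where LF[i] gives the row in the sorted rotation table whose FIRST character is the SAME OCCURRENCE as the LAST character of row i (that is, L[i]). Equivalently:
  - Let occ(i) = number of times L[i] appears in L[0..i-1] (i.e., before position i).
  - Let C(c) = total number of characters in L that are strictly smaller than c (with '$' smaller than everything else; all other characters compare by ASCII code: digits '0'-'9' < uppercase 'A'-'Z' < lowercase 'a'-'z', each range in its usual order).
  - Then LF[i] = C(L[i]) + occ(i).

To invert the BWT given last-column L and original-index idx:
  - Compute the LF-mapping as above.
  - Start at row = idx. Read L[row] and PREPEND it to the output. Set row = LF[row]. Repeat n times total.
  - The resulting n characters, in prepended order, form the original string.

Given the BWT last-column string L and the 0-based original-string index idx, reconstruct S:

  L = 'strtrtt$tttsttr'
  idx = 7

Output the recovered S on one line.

Answer: trtttttstttrrs$

Derivation:
LF mapping: 4 6 1 7 2 8 9 0 10 11 12 5 13 14 3
Walk LF starting at row 7, prepending L[row]:
  step 1: row=7, L[7]='$', prepend. Next row=LF[7]=0
  step 2: row=0, L[0]='s', prepend. Next row=LF[0]=4
  step 3: row=4, L[4]='r', prepend. Next row=LF[4]=2
  step 4: row=2, L[2]='r', prepend. Next row=LF[2]=1
  step 5: row=1, L[1]='t', prepend. Next row=LF[1]=6
  step 6: row=6, L[6]='t', prepend. Next row=LF[6]=9
  step 7: row=9, L[9]='t', prepend. Next row=LF[9]=11
  step 8: row=11, L[11]='s', prepend. Next row=LF[11]=5
  step 9: row=5, L[5]='t', prepend. Next row=LF[5]=8
  step 10: row=8, L[8]='t', prepend. Next row=LF[8]=10
  step 11: row=10, L[10]='t', prepend. Next row=LF[10]=12
  step 12: row=12, L[12]='t', prepend. Next row=LF[12]=13
  step 13: row=13, L[13]='t', prepend. Next row=LF[13]=14
  step 14: row=14, L[14]='r', prepend. Next row=LF[14]=3
  step 15: row=3, L[3]='t', prepend. Next row=LF[3]=7
Reversed output: trtttttstttrrs$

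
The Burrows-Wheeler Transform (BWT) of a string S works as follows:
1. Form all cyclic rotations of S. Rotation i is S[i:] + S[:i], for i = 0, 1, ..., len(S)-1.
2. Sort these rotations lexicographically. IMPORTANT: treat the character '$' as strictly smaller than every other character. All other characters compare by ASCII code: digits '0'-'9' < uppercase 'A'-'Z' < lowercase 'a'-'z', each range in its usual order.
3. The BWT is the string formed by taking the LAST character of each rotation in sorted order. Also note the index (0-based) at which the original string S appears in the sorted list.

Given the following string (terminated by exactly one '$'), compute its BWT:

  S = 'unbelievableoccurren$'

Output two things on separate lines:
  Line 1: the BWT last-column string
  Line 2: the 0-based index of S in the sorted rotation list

Answer: nvnaocbrlilbeeueru$ce
18

Derivation:
All 21 rotations (rotation i = S[i:]+S[:i]):
  rot[0] = unbelievableoccurren$
  rot[1] = nbelievableoccurren$u
  rot[2] = believableoccurren$un
  rot[3] = elievableoccurren$unb
  rot[4] = lievableoccurren$unbe
  rot[5] = ievableoccurren$unbel
  rot[6] = evableoccurren$unbeli
  rot[7] = vableoccurren$unbelie
  rot[8] = ableoccurren$unbeliev
  rot[9] = bleoccurren$unbelieva
  rot[10] = leoccurren$unbelievab
  rot[11] = eoccurren$unbelievabl
  rot[12] = occurren$unbelievable
  rot[13] = ccurren$unbelievableo
  rot[14] = curren$unbelievableoc
  rot[15] = urren$unbelievableocc
  rot[16] = rren$unbelievableoccu
  rot[17] = ren$unbelievableoccur
  rot[18] = en$unbelievableoccurr
  rot[19] = n$unbelievableoccurre
  rot[20] = $unbelievableoccurren
Sorted (with $ < everything):
  sorted[0] = $unbelievableoccurren  (last char: 'n')
  sorted[1] = ableoccurren$unbeliev  (last char: 'v')
  sorted[2] = believableoccurren$un  (last char: 'n')
  sorted[3] = bleoccurren$unbelieva  (last char: 'a')
  sorted[4] = ccurren$unbelievableo  (last char: 'o')
  sorted[5] = curren$unbelievableoc  (last char: 'c')
  sorted[6] = elievableoccurren$unb  (last char: 'b')
  sorted[7] = en$unbelievableoccurr  (last char: 'r')
  sorted[8] = eoccurren$unbelievabl  (last char: 'l')
  sorted[9] = evableoccurren$unbeli  (last char: 'i')
  sorted[10] = ievableoccurren$unbel  (last char: 'l')
  sorted[11] = leoccurren$unbelievab  (last char: 'b')
  sorted[12] = lievableoccurren$unbe  (last char: 'e')
  sorted[13] = n$unbelievableoccurre  (last char: 'e')
  sorted[14] = nbelievableoccurren$u  (last char: 'u')
  sorted[15] = occurren$unbelievable  (last char: 'e')
  sorted[16] = ren$unbelievableoccur  (last char: 'r')
  sorted[17] = rren$unbelievableoccu  (last char: 'u')
  sorted[18] = unbelievableoccurren$  (last char: '$')
  sorted[19] = urren$unbelievableocc  (last char: 'c')
  sorted[20] = vableoccurren$unbelie  (last char: 'e')
Last column: nvnaocbrlilbeeueru$ce
Original string S is at sorted index 18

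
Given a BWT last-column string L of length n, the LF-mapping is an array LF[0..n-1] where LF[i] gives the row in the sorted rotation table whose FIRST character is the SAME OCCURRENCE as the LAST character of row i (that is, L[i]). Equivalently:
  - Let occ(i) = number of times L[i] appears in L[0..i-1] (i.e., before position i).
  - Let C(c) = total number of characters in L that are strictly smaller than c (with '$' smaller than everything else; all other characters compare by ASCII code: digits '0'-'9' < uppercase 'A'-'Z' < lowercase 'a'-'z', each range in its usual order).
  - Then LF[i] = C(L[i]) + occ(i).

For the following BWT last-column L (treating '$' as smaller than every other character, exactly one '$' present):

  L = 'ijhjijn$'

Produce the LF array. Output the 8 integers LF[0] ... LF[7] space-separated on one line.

Answer: 2 4 1 5 3 6 7 0

Derivation:
Char counts: '$':1, 'h':1, 'i':2, 'j':3, 'n':1
C (first-col start): C('$')=0, C('h')=1, C('i')=2, C('j')=4, C('n')=7
L[0]='i': occ=0, LF[0]=C('i')+0=2+0=2
L[1]='j': occ=0, LF[1]=C('j')+0=4+0=4
L[2]='h': occ=0, LF[2]=C('h')+0=1+0=1
L[3]='j': occ=1, LF[3]=C('j')+1=4+1=5
L[4]='i': occ=1, LF[4]=C('i')+1=2+1=3
L[5]='j': occ=2, LF[5]=C('j')+2=4+2=6
L[6]='n': occ=0, LF[6]=C('n')+0=7+0=7
L[7]='$': occ=0, LF[7]=C('$')+0=0+0=0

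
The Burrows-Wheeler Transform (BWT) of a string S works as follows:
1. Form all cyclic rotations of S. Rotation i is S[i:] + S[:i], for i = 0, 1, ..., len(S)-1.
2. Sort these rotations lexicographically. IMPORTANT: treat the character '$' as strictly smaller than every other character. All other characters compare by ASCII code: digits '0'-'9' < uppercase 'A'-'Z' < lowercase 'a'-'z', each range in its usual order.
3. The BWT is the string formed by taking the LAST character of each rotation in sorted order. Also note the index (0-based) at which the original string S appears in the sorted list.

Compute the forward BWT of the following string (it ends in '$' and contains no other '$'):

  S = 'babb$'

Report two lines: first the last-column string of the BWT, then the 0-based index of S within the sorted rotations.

All 5 rotations (rotation i = S[i:]+S[:i]):
  rot[0] = babb$
  rot[1] = abb$b
  rot[2] = bb$ba
  rot[3] = b$bab
  rot[4] = $babb
Sorted (with $ < everything):
  sorted[0] = $babb  (last char: 'b')
  sorted[1] = abb$b  (last char: 'b')
  sorted[2] = b$bab  (last char: 'b')
  sorted[3] = babb$  (last char: '$')
  sorted[4] = bb$ba  (last char: 'a')
Last column: bbb$a
Original string S is at sorted index 3

Answer: bbb$a
3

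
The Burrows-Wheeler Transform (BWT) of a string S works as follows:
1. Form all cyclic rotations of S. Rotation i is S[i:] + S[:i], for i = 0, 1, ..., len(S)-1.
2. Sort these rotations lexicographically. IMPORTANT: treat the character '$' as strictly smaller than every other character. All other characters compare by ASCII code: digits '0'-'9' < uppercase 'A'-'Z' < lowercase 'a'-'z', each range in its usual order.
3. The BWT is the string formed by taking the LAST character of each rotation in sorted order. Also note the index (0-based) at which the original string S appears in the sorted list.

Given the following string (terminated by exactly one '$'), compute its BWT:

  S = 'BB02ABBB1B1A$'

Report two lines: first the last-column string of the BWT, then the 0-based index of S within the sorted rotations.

All 13 rotations (rotation i = S[i:]+S[:i]):
  rot[0] = BB02ABBB1B1A$
  rot[1] = B02ABBB1B1A$B
  rot[2] = 02ABBB1B1A$BB
  rot[3] = 2ABBB1B1A$BB0
  rot[4] = ABBB1B1A$BB02
  rot[5] = BBB1B1A$BB02A
  rot[6] = BB1B1A$BB02AB
  rot[7] = B1B1A$BB02ABB
  rot[8] = 1B1A$BB02ABBB
  rot[9] = B1A$BB02ABBB1
  rot[10] = 1A$BB02ABBB1B
  rot[11] = A$BB02ABBB1B1
  rot[12] = $BB02ABBB1B1A
Sorted (with $ < everything):
  sorted[0] = $BB02ABBB1B1A  (last char: 'A')
  sorted[1] = 02ABBB1B1A$BB  (last char: 'B')
  sorted[2] = 1A$BB02ABBB1B  (last char: 'B')
  sorted[3] = 1B1A$BB02ABBB  (last char: 'B')
  sorted[4] = 2ABBB1B1A$BB0  (last char: '0')
  sorted[5] = A$BB02ABBB1B1  (last char: '1')
  sorted[6] = ABBB1B1A$BB02  (last char: '2')
  sorted[7] = B02ABBB1B1A$B  (last char: 'B')
  sorted[8] = B1A$BB02ABBB1  (last char: '1')
  sorted[9] = B1B1A$BB02ABB  (last char: 'B')
  sorted[10] = BB02ABBB1B1A$  (last char: '$')
  sorted[11] = BB1B1A$BB02AB  (last char: 'B')
  sorted[12] = BBB1B1A$BB02A  (last char: 'A')
Last column: ABBB012B1B$BA
Original string S is at sorted index 10

Answer: ABBB012B1B$BA
10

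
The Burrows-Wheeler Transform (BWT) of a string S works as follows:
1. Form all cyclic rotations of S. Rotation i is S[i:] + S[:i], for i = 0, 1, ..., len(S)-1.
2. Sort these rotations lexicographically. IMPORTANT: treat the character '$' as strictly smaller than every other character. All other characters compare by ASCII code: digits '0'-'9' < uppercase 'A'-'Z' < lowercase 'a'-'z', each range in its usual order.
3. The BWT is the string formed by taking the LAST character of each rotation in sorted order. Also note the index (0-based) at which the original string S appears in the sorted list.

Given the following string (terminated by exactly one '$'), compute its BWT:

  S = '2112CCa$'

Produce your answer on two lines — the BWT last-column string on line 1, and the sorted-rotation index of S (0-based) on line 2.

All 8 rotations (rotation i = S[i:]+S[:i]):
  rot[0] = 2112CCa$
  rot[1] = 112CCa$2
  rot[2] = 12CCa$21
  rot[3] = 2CCa$211
  rot[4] = CCa$2112
  rot[5] = Ca$2112C
  rot[6] = a$2112CC
  rot[7] = $2112CCa
Sorted (with $ < everything):
  sorted[0] = $2112CCa  (last char: 'a')
  sorted[1] = 112CCa$2  (last char: '2')
  sorted[2] = 12CCa$21  (last char: '1')
  sorted[3] = 2112CCa$  (last char: '$')
  sorted[4] = 2CCa$211  (last char: '1')
  sorted[5] = CCa$2112  (last char: '2')
  sorted[6] = Ca$2112C  (last char: 'C')
  sorted[7] = a$2112CC  (last char: 'C')
Last column: a21$12CC
Original string S is at sorted index 3

Answer: a21$12CC
3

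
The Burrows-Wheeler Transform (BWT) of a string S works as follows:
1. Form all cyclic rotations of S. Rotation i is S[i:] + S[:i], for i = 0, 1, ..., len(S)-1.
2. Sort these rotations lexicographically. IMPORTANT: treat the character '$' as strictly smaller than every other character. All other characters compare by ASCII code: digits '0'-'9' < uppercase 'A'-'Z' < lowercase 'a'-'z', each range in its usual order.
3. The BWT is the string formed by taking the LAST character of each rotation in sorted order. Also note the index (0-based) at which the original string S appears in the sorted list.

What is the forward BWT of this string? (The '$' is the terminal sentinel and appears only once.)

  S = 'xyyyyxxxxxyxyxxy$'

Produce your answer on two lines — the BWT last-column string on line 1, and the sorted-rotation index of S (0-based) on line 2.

Answer: yyxxyxxyx$xyxxyyx
9

Derivation:
All 17 rotations (rotation i = S[i:]+S[:i]):
  rot[0] = xyyyyxxxxxyxyxxy$
  rot[1] = yyyyxxxxxyxyxxy$x
  rot[2] = yyyxxxxxyxyxxy$xy
  rot[3] = yyxxxxxyxyxxy$xyy
  rot[4] = yxxxxxyxyxxy$xyyy
  rot[5] = xxxxxyxyxxy$xyyyy
  rot[6] = xxxxyxyxxy$xyyyyx
  rot[7] = xxxyxyxxy$xyyyyxx
  rot[8] = xxyxyxxy$xyyyyxxx
  rot[9] = xyxyxxy$xyyyyxxxx
  rot[10] = yxyxxy$xyyyyxxxxx
  rot[11] = xyxxy$xyyyyxxxxxy
  rot[12] = yxxy$xyyyyxxxxxyx
  rot[13] = xxy$xyyyyxxxxxyxy
  rot[14] = xy$xyyyyxxxxxyxyx
  rot[15] = y$xyyyyxxxxxyxyxx
  rot[16] = $xyyyyxxxxxyxyxxy
Sorted (with $ < everything):
  sorted[0] = $xyyyyxxxxxyxyxxy  (last char: 'y')
  sorted[1] = xxxxxyxyxxy$xyyyy  (last char: 'y')
  sorted[2] = xxxxyxyxxy$xyyyyx  (last char: 'x')
  sorted[3] = xxxyxyxxy$xyyyyxx  (last char: 'x')
  sorted[4] = xxy$xyyyyxxxxxyxy  (last char: 'y')
  sorted[5] = xxyxyxxy$xyyyyxxx  (last char: 'x')
  sorted[6] = xy$xyyyyxxxxxyxyx  (last char: 'x')
  sorted[7] = xyxxy$xyyyyxxxxxy  (last char: 'y')
  sorted[8] = xyxyxxy$xyyyyxxxx  (last char: 'x')
  sorted[9] = xyyyyxxxxxyxyxxy$  (last char: '$')
  sorted[10] = y$xyyyyxxxxxyxyxx  (last char: 'x')
  sorted[11] = yxxxxxyxyxxy$xyyy  (last char: 'y')
  sorted[12] = yxxy$xyyyyxxxxxyx  (last char: 'x')
  sorted[13] = yxyxxy$xyyyyxxxxx  (last char: 'x')
  sorted[14] = yyxxxxxyxyxxy$xyy  (last char: 'y')
  sorted[15] = yyyxxxxxyxyxxy$xy  (last char: 'y')
  sorted[16] = yyyyxxxxxyxyxxy$x  (last char: 'x')
Last column: yyxxyxxyx$xyxxyyx
Original string S is at sorted index 9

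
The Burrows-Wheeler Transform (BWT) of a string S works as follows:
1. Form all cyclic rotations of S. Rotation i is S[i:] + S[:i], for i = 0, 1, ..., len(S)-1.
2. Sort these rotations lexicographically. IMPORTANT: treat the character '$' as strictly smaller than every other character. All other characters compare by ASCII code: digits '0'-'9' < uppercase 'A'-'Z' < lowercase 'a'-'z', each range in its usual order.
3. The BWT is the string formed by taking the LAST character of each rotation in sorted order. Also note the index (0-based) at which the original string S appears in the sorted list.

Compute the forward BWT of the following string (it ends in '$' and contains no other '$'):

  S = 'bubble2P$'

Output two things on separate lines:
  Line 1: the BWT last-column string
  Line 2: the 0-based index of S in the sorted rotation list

All 9 rotations (rotation i = S[i:]+S[:i]):
  rot[0] = bubble2P$
  rot[1] = ubble2P$b
  rot[2] = bble2P$bu
  rot[3] = ble2P$bub
  rot[4] = le2P$bubb
  rot[5] = e2P$bubbl
  rot[6] = 2P$bubble
  rot[7] = P$bubble2
  rot[8] = $bubble2P
Sorted (with $ < everything):
  sorted[0] = $bubble2P  (last char: 'P')
  sorted[1] = 2P$bubble  (last char: 'e')
  sorted[2] = P$bubble2  (last char: '2')
  sorted[3] = bble2P$bu  (last char: 'u')
  sorted[4] = ble2P$bub  (last char: 'b')
  sorted[5] = bubble2P$  (last char: '$')
  sorted[6] = e2P$bubbl  (last char: 'l')
  sorted[7] = le2P$bubb  (last char: 'b')
  sorted[8] = ubble2P$b  (last char: 'b')
Last column: Pe2ub$lbb
Original string S is at sorted index 5

Answer: Pe2ub$lbb
5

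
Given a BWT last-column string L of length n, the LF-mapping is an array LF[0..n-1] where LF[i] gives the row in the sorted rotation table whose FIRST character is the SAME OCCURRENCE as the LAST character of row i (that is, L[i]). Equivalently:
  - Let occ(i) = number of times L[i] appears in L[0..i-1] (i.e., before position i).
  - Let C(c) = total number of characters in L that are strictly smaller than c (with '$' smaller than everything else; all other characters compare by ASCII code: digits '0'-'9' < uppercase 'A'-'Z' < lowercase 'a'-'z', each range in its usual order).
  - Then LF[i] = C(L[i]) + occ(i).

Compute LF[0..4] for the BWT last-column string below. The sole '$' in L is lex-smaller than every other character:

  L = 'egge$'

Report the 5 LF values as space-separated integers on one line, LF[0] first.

Answer: 1 3 4 2 0

Derivation:
Char counts: '$':1, 'e':2, 'g':2
C (first-col start): C('$')=0, C('e')=1, C('g')=3
L[0]='e': occ=0, LF[0]=C('e')+0=1+0=1
L[1]='g': occ=0, LF[1]=C('g')+0=3+0=3
L[2]='g': occ=1, LF[2]=C('g')+1=3+1=4
L[3]='e': occ=1, LF[3]=C('e')+1=1+1=2
L[4]='$': occ=0, LF[4]=C('$')+0=0+0=0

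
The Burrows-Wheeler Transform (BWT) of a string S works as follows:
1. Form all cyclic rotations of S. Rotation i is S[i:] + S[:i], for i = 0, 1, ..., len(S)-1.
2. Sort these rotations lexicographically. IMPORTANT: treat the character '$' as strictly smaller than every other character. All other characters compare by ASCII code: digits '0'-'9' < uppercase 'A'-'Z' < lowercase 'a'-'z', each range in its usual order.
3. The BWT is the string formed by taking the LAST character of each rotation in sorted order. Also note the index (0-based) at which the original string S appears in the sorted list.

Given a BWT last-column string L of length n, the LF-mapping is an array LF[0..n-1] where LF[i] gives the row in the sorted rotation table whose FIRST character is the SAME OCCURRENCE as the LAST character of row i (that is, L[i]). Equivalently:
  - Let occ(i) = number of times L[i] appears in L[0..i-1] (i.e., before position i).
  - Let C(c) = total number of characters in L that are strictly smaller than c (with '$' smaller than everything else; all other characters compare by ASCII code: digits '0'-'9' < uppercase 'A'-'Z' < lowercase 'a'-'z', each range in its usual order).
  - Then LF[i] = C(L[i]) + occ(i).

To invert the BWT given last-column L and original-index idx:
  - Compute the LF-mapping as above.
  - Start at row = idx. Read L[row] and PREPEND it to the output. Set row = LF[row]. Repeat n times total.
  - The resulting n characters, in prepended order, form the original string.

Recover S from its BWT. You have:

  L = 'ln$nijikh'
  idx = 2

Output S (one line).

LF mapping: 6 7 0 8 2 4 3 5 1
Walk LF starting at row 2, prepending L[row]:
  step 1: row=2, L[2]='$', prepend. Next row=LF[2]=0
  step 2: row=0, L[0]='l', prepend. Next row=LF[0]=6
  step 3: row=6, L[6]='i', prepend. Next row=LF[6]=3
  step 4: row=3, L[3]='n', prepend. Next row=LF[3]=8
  step 5: row=8, L[8]='h', prepend. Next row=LF[8]=1
  step 6: row=1, L[1]='n', prepend. Next row=LF[1]=7
  step 7: row=7, L[7]='k', prepend. Next row=LF[7]=5
  step 8: row=5, L[5]='j', prepend. Next row=LF[5]=4
  step 9: row=4, L[4]='i', prepend. Next row=LF[4]=2
Reversed output: ijknhnil$

Answer: ijknhnil$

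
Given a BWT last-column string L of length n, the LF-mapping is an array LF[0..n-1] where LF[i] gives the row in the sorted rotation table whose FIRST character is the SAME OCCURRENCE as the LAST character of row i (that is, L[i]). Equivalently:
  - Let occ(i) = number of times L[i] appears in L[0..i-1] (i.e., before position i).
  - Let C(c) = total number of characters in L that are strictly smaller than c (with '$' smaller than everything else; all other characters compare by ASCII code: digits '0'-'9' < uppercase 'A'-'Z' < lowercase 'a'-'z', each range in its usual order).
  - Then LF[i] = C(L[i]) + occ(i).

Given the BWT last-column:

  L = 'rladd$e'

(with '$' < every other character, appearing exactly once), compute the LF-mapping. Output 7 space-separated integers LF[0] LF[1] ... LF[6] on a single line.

Answer: 6 5 1 2 3 0 4

Derivation:
Char counts: '$':1, 'a':1, 'd':2, 'e':1, 'l':1, 'r':1
C (first-col start): C('$')=0, C('a')=1, C('d')=2, C('e')=4, C('l')=5, C('r')=6
L[0]='r': occ=0, LF[0]=C('r')+0=6+0=6
L[1]='l': occ=0, LF[1]=C('l')+0=5+0=5
L[2]='a': occ=0, LF[2]=C('a')+0=1+0=1
L[3]='d': occ=0, LF[3]=C('d')+0=2+0=2
L[4]='d': occ=1, LF[4]=C('d')+1=2+1=3
L[5]='$': occ=0, LF[5]=C('$')+0=0+0=0
L[6]='e': occ=0, LF[6]=C('e')+0=4+0=4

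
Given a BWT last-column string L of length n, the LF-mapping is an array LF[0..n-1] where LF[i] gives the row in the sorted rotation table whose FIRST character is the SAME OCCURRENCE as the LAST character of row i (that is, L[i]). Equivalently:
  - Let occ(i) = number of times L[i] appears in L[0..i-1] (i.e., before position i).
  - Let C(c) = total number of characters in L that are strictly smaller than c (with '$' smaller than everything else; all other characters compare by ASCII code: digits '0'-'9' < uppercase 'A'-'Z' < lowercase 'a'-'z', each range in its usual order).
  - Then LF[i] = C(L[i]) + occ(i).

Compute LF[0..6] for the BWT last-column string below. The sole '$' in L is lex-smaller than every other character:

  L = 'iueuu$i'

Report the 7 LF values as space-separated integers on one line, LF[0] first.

Answer: 2 4 1 5 6 0 3

Derivation:
Char counts: '$':1, 'e':1, 'i':2, 'u':3
C (first-col start): C('$')=0, C('e')=1, C('i')=2, C('u')=4
L[0]='i': occ=0, LF[0]=C('i')+0=2+0=2
L[1]='u': occ=0, LF[1]=C('u')+0=4+0=4
L[2]='e': occ=0, LF[2]=C('e')+0=1+0=1
L[3]='u': occ=1, LF[3]=C('u')+1=4+1=5
L[4]='u': occ=2, LF[4]=C('u')+2=4+2=6
L[5]='$': occ=0, LF[5]=C('$')+0=0+0=0
L[6]='i': occ=1, LF[6]=C('i')+1=2+1=3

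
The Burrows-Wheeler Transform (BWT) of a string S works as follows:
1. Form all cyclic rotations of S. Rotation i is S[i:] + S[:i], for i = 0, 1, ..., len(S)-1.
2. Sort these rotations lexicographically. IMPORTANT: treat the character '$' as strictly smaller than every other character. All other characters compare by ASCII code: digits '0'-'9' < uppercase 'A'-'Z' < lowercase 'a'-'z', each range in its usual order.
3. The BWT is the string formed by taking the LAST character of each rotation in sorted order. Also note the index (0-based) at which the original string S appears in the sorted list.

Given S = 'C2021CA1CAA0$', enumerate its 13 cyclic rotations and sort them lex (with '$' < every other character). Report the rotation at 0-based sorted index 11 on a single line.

Answer: CA1CAA0$C2021

Derivation:
All 13 rotations (rotation i = S[i:]+S[:i]):
  rot[0] = C2021CA1CAA0$
  rot[1] = 2021CA1CAA0$C
  rot[2] = 021CA1CAA0$C2
  rot[3] = 21CA1CAA0$C20
  rot[4] = 1CA1CAA0$C202
  rot[5] = CA1CAA0$C2021
  rot[6] = A1CAA0$C2021C
  rot[7] = 1CAA0$C2021CA
  rot[8] = CAA0$C2021CA1
  rot[9] = AA0$C2021CA1C
  rot[10] = A0$C2021CA1CA
  rot[11] = 0$C2021CA1CAA
  rot[12] = $C2021CA1CAA0
Sorted (with $ < everything):
  sorted[0] = $C2021CA1CAA0
  sorted[1] = 0$C2021CA1CAA
  sorted[2] = 021CA1CAA0$C2
  sorted[3] = 1CA1CAA0$C202
  sorted[4] = 1CAA0$C2021CA
  sorted[5] = 2021CA1CAA0$C
  sorted[6] = 21CA1CAA0$C20
  sorted[7] = A0$C2021CA1CA
  sorted[8] = A1CAA0$C2021C
  sorted[9] = AA0$C2021CA1C
  sorted[10] = C2021CA1CAA0$
  sorted[11] = CA1CAA0$C2021
  sorted[12] = CAA0$C2021CA1
sorted[11] = CA1CAA0$C2021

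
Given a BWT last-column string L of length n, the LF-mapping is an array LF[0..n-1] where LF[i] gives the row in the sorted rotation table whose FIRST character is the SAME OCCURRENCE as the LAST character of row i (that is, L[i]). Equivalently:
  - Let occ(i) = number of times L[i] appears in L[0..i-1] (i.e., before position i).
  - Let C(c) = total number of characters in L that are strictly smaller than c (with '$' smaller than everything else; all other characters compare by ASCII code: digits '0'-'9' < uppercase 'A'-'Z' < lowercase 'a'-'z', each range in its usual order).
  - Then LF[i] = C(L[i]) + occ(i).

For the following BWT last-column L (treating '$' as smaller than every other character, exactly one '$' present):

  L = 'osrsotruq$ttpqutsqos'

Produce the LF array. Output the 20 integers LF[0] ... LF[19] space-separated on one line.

Answer: 1 10 8 11 2 14 9 18 5 0 15 16 4 6 19 17 12 7 3 13

Derivation:
Char counts: '$':1, 'o':3, 'p':1, 'q':3, 'r':2, 's':4, 't':4, 'u':2
C (first-col start): C('$')=0, C('o')=1, C('p')=4, C('q')=5, C('r')=8, C('s')=10, C('t')=14, C('u')=18
L[0]='o': occ=0, LF[0]=C('o')+0=1+0=1
L[1]='s': occ=0, LF[1]=C('s')+0=10+0=10
L[2]='r': occ=0, LF[2]=C('r')+0=8+0=8
L[3]='s': occ=1, LF[3]=C('s')+1=10+1=11
L[4]='o': occ=1, LF[4]=C('o')+1=1+1=2
L[5]='t': occ=0, LF[5]=C('t')+0=14+0=14
L[6]='r': occ=1, LF[6]=C('r')+1=8+1=9
L[7]='u': occ=0, LF[7]=C('u')+0=18+0=18
L[8]='q': occ=0, LF[8]=C('q')+0=5+0=5
L[9]='$': occ=0, LF[9]=C('$')+0=0+0=0
L[10]='t': occ=1, LF[10]=C('t')+1=14+1=15
L[11]='t': occ=2, LF[11]=C('t')+2=14+2=16
L[12]='p': occ=0, LF[12]=C('p')+0=4+0=4
L[13]='q': occ=1, LF[13]=C('q')+1=5+1=6
L[14]='u': occ=1, LF[14]=C('u')+1=18+1=19
L[15]='t': occ=3, LF[15]=C('t')+3=14+3=17
L[16]='s': occ=2, LF[16]=C('s')+2=10+2=12
L[17]='q': occ=2, LF[17]=C('q')+2=5+2=7
L[18]='o': occ=2, LF[18]=C('o')+2=1+2=3
L[19]='s': occ=3, LF[19]=C('s')+3=10+3=13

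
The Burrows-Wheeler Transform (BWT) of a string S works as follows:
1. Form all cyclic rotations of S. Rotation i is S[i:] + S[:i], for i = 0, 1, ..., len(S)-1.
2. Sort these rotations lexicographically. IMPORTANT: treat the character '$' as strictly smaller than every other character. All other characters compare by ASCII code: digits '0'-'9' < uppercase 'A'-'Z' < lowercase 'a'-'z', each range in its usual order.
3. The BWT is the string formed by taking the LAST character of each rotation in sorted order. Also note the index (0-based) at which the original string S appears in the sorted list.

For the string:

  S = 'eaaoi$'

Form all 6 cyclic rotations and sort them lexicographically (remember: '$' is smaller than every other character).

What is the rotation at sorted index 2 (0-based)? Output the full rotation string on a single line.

Answer: aoi$ea

Derivation:
All 6 rotations (rotation i = S[i:]+S[:i]):
  rot[0] = eaaoi$
  rot[1] = aaoi$e
  rot[2] = aoi$ea
  rot[3] = oi$eaa
  rot[4] = i$eaao
  rot[5] = $eaaoi
Sorted (with $ < everything):
  sorted[0] = $eaaoi
  sorted[1] = aaoi$e
  sorted[2] = aoi$ea
  sorted[3] = eaaoi$
  sorted[4] = i$eaao
  sorted[5] = oi$eaa
sorted[2] = aoi$ea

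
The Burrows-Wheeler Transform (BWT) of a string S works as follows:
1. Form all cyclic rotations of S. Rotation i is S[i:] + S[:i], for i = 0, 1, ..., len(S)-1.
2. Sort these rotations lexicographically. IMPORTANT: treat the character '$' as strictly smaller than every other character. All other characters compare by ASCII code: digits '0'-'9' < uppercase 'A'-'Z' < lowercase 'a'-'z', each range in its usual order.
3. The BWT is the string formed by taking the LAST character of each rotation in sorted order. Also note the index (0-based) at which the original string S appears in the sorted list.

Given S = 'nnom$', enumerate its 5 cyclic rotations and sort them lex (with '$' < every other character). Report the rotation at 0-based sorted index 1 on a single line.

Answer: m$nno

Derivation:
All 5 rotations (rotation i = S[i:]+S[:i]):
  rot[0] = nnom$
  rot[1] = nom$n
  rot[2] = om$nn
  rot[3] = m$nno
  rot[4] = $nnom
Sorted (with $ < everything):
  sorted[0] = $nnom
  sorted[1] = m$nno
  sorted[2] = nnom$
  sorted[3] = nom$n
  sorted[4] = om$nn
sorted[1] = m$nno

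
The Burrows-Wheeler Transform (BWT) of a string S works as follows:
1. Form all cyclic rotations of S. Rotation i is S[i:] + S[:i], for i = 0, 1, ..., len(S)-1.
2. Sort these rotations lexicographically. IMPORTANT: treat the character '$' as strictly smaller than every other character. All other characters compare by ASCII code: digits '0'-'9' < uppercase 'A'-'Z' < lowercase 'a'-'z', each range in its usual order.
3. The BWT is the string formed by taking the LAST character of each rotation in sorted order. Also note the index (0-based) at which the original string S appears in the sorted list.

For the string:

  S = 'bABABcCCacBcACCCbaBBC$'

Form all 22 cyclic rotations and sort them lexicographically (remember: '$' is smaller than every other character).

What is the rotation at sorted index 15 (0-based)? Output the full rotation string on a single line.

Answer: aBBC$bABABcCCacBcACCCb

Derivation:
All 22 rotations (rotation i = S[i:]+S[:i]):
  rot[0] = bABABcCCacBcACCCbaBBC$
  rot[1] = ABABcCCacBcACCCbaBBC$b
  rot[2] = BABcCCacBcACCCbaBBC$bA
  rot[3] = ABcCCacBcACCCbaBBC$bAB
  rot[4] = BcCCacBcACCCbaBBC$bABA
  rot[5] = cCCacBcACCCbaBBC$bABAB
  rot[6] = CCacBcACCCbaBBC$bABABc
  rot[7] = CacBcACCCbaBBC$bABABcC
  rot[8] = acBcACCCbaBBC$bABABcCC
  rot[9] = cBcACCCbaBBC$bABABcCCa
  rot[10] = BcACCCbaBBC$bABABcCCac
  rot[11] = cACCCbaBBC$bABABcCCacB
  rot[12] = ACCCbaBBC$bABABcCCacBc
  rot[13] = CCCbaBBC$bABABcCCacBcA
  rot[14] = CCbaBBC$bABABcCCacBcAC
  rot[15] = CbaBBC$bABABcCCacBcACC
  rot[16] = baBBC$bABABcCCacBcACCC
  rot[17] = aBBC$bABABcCCacBcACCCb
  rot[18] = BBC$bABABcCCacBcACCCba
  rot[19] = BC$bABABcCCacBcACCCbaB
  rot[20] = C$bABABcCCacBcACCCbaBB
  rot[21] = $bABABcCCacBcACCCbaBBC
Sorted (with $ < everything):
  sorted[0] = $bABABcCCacBcACCCbaBBC
  sorted[1] = ABABcCCacBcACCCbaBBC$b
  sorted[2] = ABcCCacBcACCCbaBBC$bAB
  sorted[3] = ACCCbaBBC$bABABcCCacBc
  sorted[4] = BABcCCacBcACCCbaBBC$bA
  sorted[5] = BBC$bABABcCCacBcACCCba
  sorted[6] = BC$bABABcCCacBcACCCbaB
  sorted[7] = BcACCCbaBBC$bABABcCCac
  sorted[8] = BcCCacBcACCCbaBBC$bABA
  sorted[9] = C$bABABcCCacBcACCCbaBB
  sorted[10] = CCCbaBBC$bABABcCCacBcA
  sorted[11] = CCacBcACCCbaBBC$bABABc
  sorted[12] = CCbaBBC$bABABcCCacBcAC
  sorted[13] = CacBcACCCbaBBC$bABABcC
  sorted[14] = CbaBBC$bABABcCCacBcACC
  sorted[15] = aBBC$bABABcCCacBcACCCb
  sorted[16] = acBcACCCbaBBC$bABABcCC
  sorted[17] = bABABcCCacBcACCCbaBBC$
  sorted[18] = baBBC$bABABcCCacBcACCC
  sorted[19] = cACCCbaBBC$bABABcCCacB
  sorted[20] = cBcACCCbaBBC$bABABcCCa
  sorted[21] = cCCacBcACCCbaBBC$bABAB
sorted[15] = aBBC$bABABcCCacBcACCCb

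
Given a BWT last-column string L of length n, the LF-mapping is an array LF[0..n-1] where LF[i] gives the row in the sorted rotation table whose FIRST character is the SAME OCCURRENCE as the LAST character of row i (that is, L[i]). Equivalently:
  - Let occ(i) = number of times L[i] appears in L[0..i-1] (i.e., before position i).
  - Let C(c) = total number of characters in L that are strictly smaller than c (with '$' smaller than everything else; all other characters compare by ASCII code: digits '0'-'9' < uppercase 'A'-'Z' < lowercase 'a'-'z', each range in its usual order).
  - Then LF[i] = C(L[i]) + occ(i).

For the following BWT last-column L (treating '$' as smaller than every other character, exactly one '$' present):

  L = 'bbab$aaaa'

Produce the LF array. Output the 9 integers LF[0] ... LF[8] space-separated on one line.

Char counts: '$':1, 'a':5, 'b':3
C (first-col start): C('$')=0, C('a')=1, C('b')=6
L[0]='b': occ=0, LF[0]=C('b')+0=6+0=6
L[1]='b': occ=1, LF[1]=C('b')+1=6+1=7
L[2]='a': occ=0, LF[2]=C('a')+0=1+0=1
L[3]='b': occ=2, LF[3]=C('b')+2=6+2=8
L[4]='$': occ=0, LF[4]=C('$')+0=0+0=0
L[5]='a': occ=1, LF[5]=C('a')+1=1+1=2
L[6]='a': occ=2, LF[6]=C('a')+2=1+2=3
L[7]='a': occ=3, LF[7]=C('a')+3=1+3=4
L[8]='a': occ=4, LF[8]=C('a')+4=1+4=5

Answer: 6 7 1 8 0 2 3 4 5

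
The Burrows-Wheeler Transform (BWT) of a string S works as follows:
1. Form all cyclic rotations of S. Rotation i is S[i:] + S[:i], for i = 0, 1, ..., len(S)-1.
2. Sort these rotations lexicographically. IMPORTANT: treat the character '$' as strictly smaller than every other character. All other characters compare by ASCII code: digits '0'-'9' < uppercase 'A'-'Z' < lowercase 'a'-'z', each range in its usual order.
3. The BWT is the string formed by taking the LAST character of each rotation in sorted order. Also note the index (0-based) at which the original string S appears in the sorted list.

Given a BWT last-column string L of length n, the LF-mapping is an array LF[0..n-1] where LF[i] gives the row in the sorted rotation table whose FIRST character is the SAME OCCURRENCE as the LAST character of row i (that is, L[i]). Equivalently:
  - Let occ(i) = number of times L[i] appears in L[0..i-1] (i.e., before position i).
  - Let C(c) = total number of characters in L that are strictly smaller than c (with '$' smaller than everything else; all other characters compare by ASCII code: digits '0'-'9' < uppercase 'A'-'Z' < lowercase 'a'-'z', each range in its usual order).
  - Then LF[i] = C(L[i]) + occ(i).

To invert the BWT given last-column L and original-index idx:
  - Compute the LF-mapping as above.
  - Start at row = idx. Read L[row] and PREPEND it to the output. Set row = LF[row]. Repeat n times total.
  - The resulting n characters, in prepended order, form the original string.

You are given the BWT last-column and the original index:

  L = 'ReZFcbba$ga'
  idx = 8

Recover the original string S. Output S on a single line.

LF mapping: 2 9 3 1 8 6 7 4 0 10 5
Walk LF starting at row 8, prepending L[row]:
  step 1: row=8, L[8]='$', prepend. Next row=LF[8]=0
  step 2: row=0, L[0]='R', prepend. Next row=LF[0]=2
  step 3: row=2, L[2]='Z', prepend. Next row=LF[2]=3
  step 4: row=3, L[3]='F', prepend. Next row=LF[3]=1
  step 5: row=1, L[1]='e', prepend. Next row=LF[1]=9
  step 6: row=9, L[9]='g', prepend. Next row=LF[9]=10
  step 7: row=10, L[10]='a', prepend. Next row=LF[10]=5
  step 8: row=5, L[5]='b', prepend. Next row=LF[5]=6
  step 9: row=6, L[6]='b', prepend. Next row=LF[6]=7
  step 10: row=7, L[7]='a', prepend. Next row=LF[7]=4
  step 11: row=4, L[4]='c', prepend. Next row=LF[4]=8
Reversed output: cabbageFZR$

Answer: cabbageFZR$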